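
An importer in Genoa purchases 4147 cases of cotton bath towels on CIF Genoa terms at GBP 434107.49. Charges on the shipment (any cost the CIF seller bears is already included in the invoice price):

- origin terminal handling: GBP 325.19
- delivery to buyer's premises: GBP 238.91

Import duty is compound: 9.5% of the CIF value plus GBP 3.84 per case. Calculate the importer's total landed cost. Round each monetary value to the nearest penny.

CIF: the seller pays costs through ocean freight and marine insurance to the destination port.
Already in the invoice (seller's account under CIF): origin terminal — exclude.
The CIF price already equals the CIF value: 434107.49
Ad valorem component: 434107.49 × 9.5% = 41240.21
Specific component: 4147 × 3.84 = 15924.48
Import duty = 41240.21 + 15924.48 = 57164.69
Buyer bears: delivery 238.91 + duty 57164.69 = 57403.60
Landed cost = invoice 434107.49 + 57403.60 = 491511.09

Total landed cost: GBP 491511.09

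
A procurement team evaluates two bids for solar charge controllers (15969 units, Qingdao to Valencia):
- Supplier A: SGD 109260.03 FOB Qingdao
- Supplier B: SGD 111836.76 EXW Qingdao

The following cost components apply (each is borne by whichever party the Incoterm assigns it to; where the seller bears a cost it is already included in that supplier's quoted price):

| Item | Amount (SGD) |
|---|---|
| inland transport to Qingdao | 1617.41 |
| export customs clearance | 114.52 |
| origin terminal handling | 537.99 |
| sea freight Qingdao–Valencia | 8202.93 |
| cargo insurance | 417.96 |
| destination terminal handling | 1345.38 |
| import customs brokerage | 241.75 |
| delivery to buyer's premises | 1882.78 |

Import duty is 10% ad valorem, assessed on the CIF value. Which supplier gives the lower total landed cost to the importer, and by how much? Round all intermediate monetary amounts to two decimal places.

Supplier A is cheaper by SGD 5331.32

Supplier A (FOB):
CIF value = FOB price + freight + insurance = 109260.03 + 8202.93 + 417.96 = 117880.92
Import duty = 117880.92 × 10% = 11788.09
Buyer bears (A): 8202.93 + 417.96 + 1345.38 + 241.75 + 1882.78 = 12090.80
Landed cost (A) = invoice 109260.03 + 12090.80 + duty 11788.09 = 133138.92
Supplier B (EXW):
CIF value = EXW price + inland to port + export clearance + origin terminal + freight + insurance = 111836.76 + 1617.41 + 114.52 + 537.99 + 8202.93 + 417.96 = 122727.57
Import duty = 122727.57 × 10% = 12272.76
Buyer bears (B): 1617.41 + 114.52 + 537.99 + 8202.93 + 417.96 + 1345.38 + 241.75 + 1882.78 = 14360.72
Landed cost (B) = invoice 111836.76 + 14360.72 + duty 12272.76 = 138470.24
Difference = |133138.92 − 138470.24| = 5331.32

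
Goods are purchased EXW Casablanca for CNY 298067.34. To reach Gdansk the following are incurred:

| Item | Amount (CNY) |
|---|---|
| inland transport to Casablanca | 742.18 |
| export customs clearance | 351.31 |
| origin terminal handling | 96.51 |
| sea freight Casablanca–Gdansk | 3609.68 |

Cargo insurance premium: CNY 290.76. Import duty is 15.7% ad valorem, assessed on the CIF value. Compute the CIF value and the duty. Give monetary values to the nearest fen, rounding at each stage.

CIF = EXW price + pre-shipment costs + freight + insurance
CIF = 298067.34 + 742.18 + 351.31 + 96.51 + 3609.68 + 290.76 = 303157.78
Import duty = 303157.78 × 15.7% = 47595.77

CIF value: CNY 303157.78; import duty: CNY 47595.77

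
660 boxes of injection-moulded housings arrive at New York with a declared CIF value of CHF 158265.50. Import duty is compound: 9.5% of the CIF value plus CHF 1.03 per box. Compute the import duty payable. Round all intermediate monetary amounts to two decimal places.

Ad valorem component: 158265.50 × 9.5% = 15035.22
Specific component: 660 × 1.03 = 679.80
Import duty = 15035.22 + 679.80 = 15715.02

Import duty: CHF 15715.02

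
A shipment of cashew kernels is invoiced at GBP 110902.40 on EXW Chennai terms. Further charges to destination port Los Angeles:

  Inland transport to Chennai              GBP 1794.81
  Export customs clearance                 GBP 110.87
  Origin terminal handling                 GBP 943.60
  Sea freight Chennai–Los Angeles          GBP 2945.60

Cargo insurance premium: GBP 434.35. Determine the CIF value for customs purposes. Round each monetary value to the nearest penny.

CIF = EXW price + pre-shipment costs + freight + insurance
CIF = 110902.40 + 1794.81 + 110.87 + 943.60 + 2945.60 + 434.35 = 117131.63

CIF value: GBP 117131.63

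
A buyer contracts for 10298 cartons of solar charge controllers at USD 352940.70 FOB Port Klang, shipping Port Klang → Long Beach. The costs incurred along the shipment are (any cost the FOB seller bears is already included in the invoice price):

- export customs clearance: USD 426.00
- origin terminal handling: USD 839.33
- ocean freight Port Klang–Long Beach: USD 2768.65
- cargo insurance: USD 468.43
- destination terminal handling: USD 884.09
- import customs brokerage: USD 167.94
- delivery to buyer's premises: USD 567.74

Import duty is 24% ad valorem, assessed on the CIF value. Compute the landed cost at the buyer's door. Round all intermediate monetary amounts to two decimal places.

FOB: the seller bears costs until goods are on board at the origin port; the buyer bears freight, insurance and all costs thereafter.
Already in the invoice (seller's account under FOB): export clearance, origin terminal — exclude.
CIF value = FOB price + freight + insurance = 352940.70 + 2768.65 + 468.43 = 356177.78
Import duty = 356177.78 × 24% = 85482.67
Buyer bears: freight 2768.65 + insurance 468.43 + destination terminal 884.09 + brokerage 167.94 + delivery 567.74 + duty 85482.67 = 90339.52
Landed cost = invoice 352940.70 + 90339.52 = 443280.22

Total landed cost: USD 443280.22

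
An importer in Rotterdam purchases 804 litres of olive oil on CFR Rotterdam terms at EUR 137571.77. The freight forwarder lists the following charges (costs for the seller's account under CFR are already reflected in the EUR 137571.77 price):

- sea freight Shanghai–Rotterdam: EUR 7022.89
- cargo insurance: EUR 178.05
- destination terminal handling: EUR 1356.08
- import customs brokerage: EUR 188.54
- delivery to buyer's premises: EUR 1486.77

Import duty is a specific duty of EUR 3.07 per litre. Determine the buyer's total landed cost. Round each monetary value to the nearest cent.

Total landed cost: EUR 143249.49

CFR: the seller pays costs through ocean freight to the destination port, but not insurance.
Already in the invoice (seller's account under CFR): freight — exclude.
CIF value = CFR price + insurance = 137571.77 + 178.05 = 137749.82
Import duty = 804 × 3.07 = 2468.28
Buyer bears: insurance 178.05 + destination terminal 1356.08 + brokerage 188.54 + delivery 1486.77 + duty 2468.28 = 5677.72
Landed cost = invoice 137571.77 + 5677.72 = 143249.49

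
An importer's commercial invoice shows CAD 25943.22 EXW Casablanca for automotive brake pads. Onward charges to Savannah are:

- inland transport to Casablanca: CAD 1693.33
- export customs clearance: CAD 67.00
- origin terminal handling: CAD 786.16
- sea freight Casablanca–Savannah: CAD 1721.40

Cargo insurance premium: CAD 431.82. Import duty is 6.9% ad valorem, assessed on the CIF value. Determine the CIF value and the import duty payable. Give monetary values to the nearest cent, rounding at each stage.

CIF value: CAD 30642.93; import duty: CAD 2114.36

CIF = EXW price + pre-shipment costs + freight + insurance
CIF = 25943.22 + 1693.33 + 67.00 + 786.16 + 1721.40 + 431.82 = 30642.93
Import duty = 30642.93 × 6.9% = 2114.36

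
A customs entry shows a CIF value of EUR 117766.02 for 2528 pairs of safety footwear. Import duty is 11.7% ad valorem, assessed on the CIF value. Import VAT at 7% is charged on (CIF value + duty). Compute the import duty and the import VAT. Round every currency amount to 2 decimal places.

Import duty: EUR 13778.62; import VAT: EUR 9208.12

Import duty = 117766.02 × 11.7% = 13778.62
VAT base = CIF + duty = 117766.02 + 13778.62 = 131544.64
Import VAT = 131544.64 × 7% = 9208.12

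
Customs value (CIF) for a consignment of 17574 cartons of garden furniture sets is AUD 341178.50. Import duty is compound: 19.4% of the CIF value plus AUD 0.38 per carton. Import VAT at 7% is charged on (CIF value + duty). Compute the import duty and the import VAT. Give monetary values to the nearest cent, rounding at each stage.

Import duty: AUD 72866.75; import VAT: AUD 28983.17

Ad valorem component: 341178.50 × 19.4% = 66188.63
Specific component: 17574 × 0.38 = 6678.12
Import duty = 66188.63 + 6678.12 = 72866.75
VAT base = CIF + duty = 341178.50 + 72866.75 = 414045.25
Import VAT = 414045.25 × 7% = 28983.17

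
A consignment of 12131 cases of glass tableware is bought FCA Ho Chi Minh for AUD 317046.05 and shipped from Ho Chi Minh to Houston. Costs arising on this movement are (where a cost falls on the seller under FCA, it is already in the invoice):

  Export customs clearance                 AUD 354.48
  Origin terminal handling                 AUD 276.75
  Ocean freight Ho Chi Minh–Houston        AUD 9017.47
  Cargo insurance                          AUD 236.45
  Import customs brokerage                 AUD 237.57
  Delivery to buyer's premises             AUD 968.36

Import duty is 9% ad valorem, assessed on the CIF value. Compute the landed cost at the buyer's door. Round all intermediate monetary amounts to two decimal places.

Total landed cost: AUD 357174.55

FCA: the seller delivers export-cleared goods to the carrier; the buyer bears costs from that point.
Already in the invoice (seller's account under FCA): export clearance — exclude.
CIF value = FCA price + origin terminal + freight + insurance = 317046.05 + 276.75 + 9017.47 + 236.45 = 326576.72
Import duty = 326576.72 × 9% = 29391.90
Buyer bears: origin terminal 276.75 + freight 9017.47 + insurance 236.45 + brokerage 237.57 + delivery 968.36 + duty 29391.90 = 40128.50
Landed cost = invoice 317046.05 + 40128.50 = 357174.55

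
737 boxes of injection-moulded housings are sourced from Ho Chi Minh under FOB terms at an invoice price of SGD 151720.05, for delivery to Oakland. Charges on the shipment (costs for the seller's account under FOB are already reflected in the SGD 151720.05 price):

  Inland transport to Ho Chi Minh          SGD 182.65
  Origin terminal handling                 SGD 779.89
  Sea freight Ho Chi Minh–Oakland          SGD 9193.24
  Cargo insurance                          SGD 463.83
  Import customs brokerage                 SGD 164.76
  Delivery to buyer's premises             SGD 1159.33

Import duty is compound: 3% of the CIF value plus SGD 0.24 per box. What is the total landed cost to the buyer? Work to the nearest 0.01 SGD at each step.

FOB: the seller bears costs until goods are on board at the origin port; the buyer bears freight, insurance and all costs thereafter.
Already in the invoice (seller's account under FOB): inland to port, origin terminal — exclude.
CIF value = FOB price + freight + insurance = 151720.05 + 9193.24 + 463.83 = 161377.12
Ad valorem component: 161377.12 × 3% = 4841.31
Specific component: 737 × 0.24 = 176.88
Import duty = 4841.31 + 176.88 = 5018.19
Buyer bears: freight 9193.24 + insurance 463.83 + brokerage 164.76 + delivery 1159.33 + duty 5018.19 = 15999.35
Landed cost = invoice 151720.05 + 15999.35 = 167719.40

Total landed cost: SGD 167719.40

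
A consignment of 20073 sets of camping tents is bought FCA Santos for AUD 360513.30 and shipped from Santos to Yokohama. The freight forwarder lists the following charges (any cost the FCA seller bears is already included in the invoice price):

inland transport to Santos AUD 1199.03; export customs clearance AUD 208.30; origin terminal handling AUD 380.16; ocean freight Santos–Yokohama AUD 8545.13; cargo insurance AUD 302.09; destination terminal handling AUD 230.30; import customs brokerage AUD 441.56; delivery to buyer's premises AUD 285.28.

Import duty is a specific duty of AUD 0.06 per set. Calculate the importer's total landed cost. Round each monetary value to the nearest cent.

Total landed cost: AUD 371902.20

FCA: the seller delivers export-cleared goods to the carrier; the buyer bears costs from that point.
Already in the invoice (seller's account under FCA): inland to port, export clearance — exclude.
CIF value = FCA price + origin terminal + freight + insurance = 360513.30 + 380.16 + 8545.13 + 302.09 = 369740.68
Import duty = 20073 × 0.06 = 1204.38
Buyer bears: origin terminal 380.16 + freight 8545.13 + insurance 302.09 + destination terminal 230.30 + brokerage 441.56 + delivery 285.28 + duty 1204.38 = 11388.90
Landed cost = invoice 360513.30 + 11388.90 = 371902.20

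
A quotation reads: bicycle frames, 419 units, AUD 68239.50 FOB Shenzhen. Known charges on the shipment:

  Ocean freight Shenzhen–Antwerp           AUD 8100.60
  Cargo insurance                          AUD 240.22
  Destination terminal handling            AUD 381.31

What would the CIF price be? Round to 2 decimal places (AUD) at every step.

Not relevant to the conversion: destination terminal — on the buyer under both terms; not part of either seller's price.
From FOB to CIF, the seller additionally bears: freight, insurance.
CIF price = 68239.50 + 8100.60 + 240.22 = 76580.32

CIF price: AUD 76580.32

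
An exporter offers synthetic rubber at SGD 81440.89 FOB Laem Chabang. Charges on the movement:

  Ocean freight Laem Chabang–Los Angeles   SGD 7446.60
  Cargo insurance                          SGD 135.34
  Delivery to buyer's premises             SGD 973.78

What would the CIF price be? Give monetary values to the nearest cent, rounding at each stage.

Not relevant to the conversion: delivery — on the buyer under both terms; not part of either seller's price.
From FOB to CIF, the seller additionally bears: freight, insurance.
CIF price = 81440.89 + 7446.60 + 135.34 = 89022.83

CIF price: SGD 89022.83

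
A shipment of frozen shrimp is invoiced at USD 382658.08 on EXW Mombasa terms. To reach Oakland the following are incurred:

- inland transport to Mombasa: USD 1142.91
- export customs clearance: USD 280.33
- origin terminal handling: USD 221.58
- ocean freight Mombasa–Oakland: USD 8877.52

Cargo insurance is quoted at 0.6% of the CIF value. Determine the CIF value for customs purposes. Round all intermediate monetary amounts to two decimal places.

Let C be the CIF value. C = EXW price + pre-shipment costs + freight + 0.6% × C
C − 0.6% × C = 382658.08 + 1142.91 + 280.33 + 221.58 + 8877.52
0.994 × C = 393180.42
C = 393180.42 / 0.994 = 395553.74
Insurance premium = 0.6% × 395553.74 = 2373.32

CIF value: USD 395553.74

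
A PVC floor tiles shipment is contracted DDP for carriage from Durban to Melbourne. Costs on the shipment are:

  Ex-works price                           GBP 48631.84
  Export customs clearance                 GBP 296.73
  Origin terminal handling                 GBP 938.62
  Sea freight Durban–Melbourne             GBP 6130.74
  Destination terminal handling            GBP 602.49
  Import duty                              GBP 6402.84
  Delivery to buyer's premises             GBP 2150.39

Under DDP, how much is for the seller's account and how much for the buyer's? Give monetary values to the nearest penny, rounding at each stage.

DDP: the seller bears all costs including import duty.
Seller's account: goods 48631.84 + export clearance 296.73 + origin terminal 938.62 + freight 6130.74 + destination terminal 602.49 + duty 6402.84 + delivery 2150.39 = 65153.65
Buyer's account: 0.00

Seller: GBP 65153.65; buyer: GBP 0.00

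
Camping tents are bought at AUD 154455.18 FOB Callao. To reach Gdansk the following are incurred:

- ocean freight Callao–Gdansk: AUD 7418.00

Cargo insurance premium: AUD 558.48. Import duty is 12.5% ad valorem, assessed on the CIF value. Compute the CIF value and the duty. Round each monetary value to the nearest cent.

CIF value: AUD 162431.66; import duty: AUD 20303.96

CIF = FOB price + freight + insurance
CIF = 154455.18 + 7418.00 + 558.48 = 162431.66
Import duty = 162431.66 × 12.5% = 20303.96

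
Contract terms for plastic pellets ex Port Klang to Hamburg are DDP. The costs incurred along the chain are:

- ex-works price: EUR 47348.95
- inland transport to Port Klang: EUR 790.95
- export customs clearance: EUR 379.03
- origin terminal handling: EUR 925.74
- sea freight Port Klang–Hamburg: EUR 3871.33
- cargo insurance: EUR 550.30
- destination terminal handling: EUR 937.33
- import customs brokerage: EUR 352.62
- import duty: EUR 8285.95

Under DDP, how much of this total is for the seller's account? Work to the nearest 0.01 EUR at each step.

DDP: the seller bears all costs including import duty.
Seller's account: goods 47348.95 + inland to port 790.95 + export clearance 379.03 + origin terminal 925.74 + freight 3871.33 + insurance 550.30 + destination terminal 937.33 + brokerage 352.62 + duty 8285.95 = 63442.20
Buyer's account: 0.00

Seller's account: EUR 63442.20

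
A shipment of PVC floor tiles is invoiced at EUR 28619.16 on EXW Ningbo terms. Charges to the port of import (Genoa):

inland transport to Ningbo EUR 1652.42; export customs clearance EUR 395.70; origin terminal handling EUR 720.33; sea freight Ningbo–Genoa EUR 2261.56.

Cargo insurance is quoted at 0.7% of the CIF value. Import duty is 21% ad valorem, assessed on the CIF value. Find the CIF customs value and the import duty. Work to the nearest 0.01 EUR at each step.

CIF value: EUR 33886.37; import duty: EUR 7116.14

Let C be the CIF value. C = EXW price + pre-shipment costs + freight + 0.7% × C
C − 0.7% × C = 28619.16 + 1652.42 + 395.70 + 720.33 + 2261.56
0.993 × C = 33649.17
C = 33649.17 / 0.993 = 33886.37
Insurance premium = 0.7% × 33886.37 = 237.20
Import duty = 33886.37 × 21% = 7116.14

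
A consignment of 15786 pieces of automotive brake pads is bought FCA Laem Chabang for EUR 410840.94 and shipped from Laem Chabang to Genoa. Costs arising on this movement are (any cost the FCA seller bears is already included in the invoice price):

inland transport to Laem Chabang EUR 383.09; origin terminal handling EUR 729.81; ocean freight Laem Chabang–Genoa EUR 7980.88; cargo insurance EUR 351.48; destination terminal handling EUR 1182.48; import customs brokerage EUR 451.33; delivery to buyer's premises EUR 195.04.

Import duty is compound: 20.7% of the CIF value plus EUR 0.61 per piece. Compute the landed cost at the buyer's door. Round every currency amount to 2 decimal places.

FCA: the seller delivers export-cleared goods to the carrier; the buyer bears costs from that point.
Already in the invoice (seller's account under FCA): inland to port — exclude.
CIF value = FCA price + origin terminal + freight + insurance = 410840.94 + 729.81 + 7980.88 + 351.48 = 419903.11
Ad valorem component: 419903.11 × 20.7% = 86919.94
Specific component: 15786 × 0.61 = 9629.46
Import duty = 86919.94 + 9629.46 = 96549.40
Buyer bears: origin terminal 729.81 + freight 7980.88 + insurance 351.48 + destination terminal 1182.48 + brokerage 451.33 + delivery 195.04 + duty 96549.40 = 107440.42
Landed cost = invoice 410840.94 + 107440.42 = 518281.36

Total landed cost: EUR 518281.36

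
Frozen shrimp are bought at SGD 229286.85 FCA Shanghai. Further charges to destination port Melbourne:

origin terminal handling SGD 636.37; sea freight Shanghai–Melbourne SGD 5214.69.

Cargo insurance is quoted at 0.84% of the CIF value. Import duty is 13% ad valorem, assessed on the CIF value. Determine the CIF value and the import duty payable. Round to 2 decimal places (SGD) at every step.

Let C be the CIF value. C = FCA price + pre-shipment costs + freight + 0.84% × C
C − 0.84% × C = 229286.85 + 636.37 + 5214.69
0.9916 × C = 235137.91
C = 235137.91 / 0.9916 = 237129.80
Insurance premium = 0.84% × 237129.80 = 1991.89
Import duty = 237129.80 × 13% = 30826.87

CIF value: SGD 237129.80; import duty: SGD 30826.87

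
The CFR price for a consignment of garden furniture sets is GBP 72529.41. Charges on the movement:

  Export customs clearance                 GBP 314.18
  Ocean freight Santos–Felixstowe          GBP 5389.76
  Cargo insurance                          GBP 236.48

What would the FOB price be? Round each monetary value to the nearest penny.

Not relevant to the conversion: export clearance — on the seller under both CFR and FOB; already in the CFR price and stays in the FOB price. insurance — on the buyer under both terms; not part of either seller's price.
From CFR to FOB, the seller no longer bears: freight.
FOB price = 72529.41 − 5389.76 = 67139.65

FOB price: GBP 67139.65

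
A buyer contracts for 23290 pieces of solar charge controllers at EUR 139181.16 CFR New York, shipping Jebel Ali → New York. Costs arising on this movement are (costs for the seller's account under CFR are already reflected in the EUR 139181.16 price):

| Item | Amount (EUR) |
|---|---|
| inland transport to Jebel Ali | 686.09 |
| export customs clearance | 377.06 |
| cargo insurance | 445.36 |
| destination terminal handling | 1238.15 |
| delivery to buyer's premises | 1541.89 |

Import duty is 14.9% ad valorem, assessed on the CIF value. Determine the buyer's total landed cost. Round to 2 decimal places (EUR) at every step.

CFR: the seller pays costs through ocean freight to the destination port, but not insurance.
Already in the invoice (seller's account under CFR): inland to port, export clearance — exclude.
CIF value = CFR price + insurance = 139181.16 + 445.36 = 139626.52
Import duty = 139626.52 × 14.9% = 20804.35
Buyer bears: insurance 445.36 + destination terminal 1238.15 + delivery 1541.89 + duty 20804.35 = 24029.75
Landed cost = invoice 139181.16 + 24029.75 = 163210.91

Total landed cost: EUR 163210.91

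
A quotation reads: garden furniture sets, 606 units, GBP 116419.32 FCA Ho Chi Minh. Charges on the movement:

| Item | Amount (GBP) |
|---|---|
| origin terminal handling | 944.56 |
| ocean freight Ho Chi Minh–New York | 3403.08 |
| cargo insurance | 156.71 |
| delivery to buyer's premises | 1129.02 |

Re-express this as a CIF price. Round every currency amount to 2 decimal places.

CIF price: GBP 120923.67

Not relevant to the conversion: delivery — on the buyer under both terms; not part of either seller's price.
From FCA to CIF, the seller additionally bears: origin terminal, freight, insurance.
CIF price = 116419.32 + 944.56 + 3403.08 + 156.71 = 120923.67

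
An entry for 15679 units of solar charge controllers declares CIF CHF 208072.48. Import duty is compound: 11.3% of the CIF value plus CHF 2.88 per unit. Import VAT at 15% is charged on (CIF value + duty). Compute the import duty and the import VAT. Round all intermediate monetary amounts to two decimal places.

Ad valorem component: 208072.48 × 11.3% = 23512.19
Specific component: 15679 × 2.88 = 45155.52
Import duty = 23512.19 + 45155.52 = 68667.71
VAT base = CIF + duty = 208072.48 + 68667.71 = 276740.19
Import VAT = 276740.19 × 15% = 41511.03

Import duty: CHF 68667.71; import VAT: CHF 41511.03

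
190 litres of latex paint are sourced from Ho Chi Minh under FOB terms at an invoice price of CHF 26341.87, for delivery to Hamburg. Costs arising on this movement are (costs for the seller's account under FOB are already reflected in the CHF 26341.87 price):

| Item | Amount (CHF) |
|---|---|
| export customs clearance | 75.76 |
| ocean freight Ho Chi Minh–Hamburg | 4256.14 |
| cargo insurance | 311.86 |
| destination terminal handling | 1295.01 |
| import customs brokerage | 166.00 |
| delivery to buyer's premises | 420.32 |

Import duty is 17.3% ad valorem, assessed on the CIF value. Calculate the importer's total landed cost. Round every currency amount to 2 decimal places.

Total landed cost: CHF 38138.61

FOB: the seller bears costs until goods are on board at the origin port; the buyer bears freight, insurance and all costs thereafter.
Already in the invoice (seller's account under FOB): export clearance — exclude.
CIF value = FOB price + freight + insurance = 26341.87 + 4256.14 + 311.86 = 30909.87
Import duty = 30909.87 × 17.3% = 5347.41
Buyer bears: freight 4256.14 + insurance 311.86 + destination terminal 1295.01 + brokerage 166.00 + delivery 420.32 + duty 5347.41 = 11796.74
Landed cost = invoice 26341.87 + 11796.74 = 38138.61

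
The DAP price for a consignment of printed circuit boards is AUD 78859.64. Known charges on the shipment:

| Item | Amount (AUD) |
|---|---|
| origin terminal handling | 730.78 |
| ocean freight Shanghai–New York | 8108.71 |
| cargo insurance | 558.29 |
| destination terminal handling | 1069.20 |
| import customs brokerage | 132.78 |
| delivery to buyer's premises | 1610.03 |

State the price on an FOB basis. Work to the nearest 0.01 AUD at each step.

Not relevant to the conversion: origin terminal — on the seller under both DAP and FOB; already in the DAP price and stays in the FOB price. brokerage — on the buyer under both terms; not part of either seller's price.
From DAP to FOB, the seller no longer bears: freight, insurance, destination terminal, delivery.
FOB price = 78859.64 − 8108.71 − 558.29 − 1069.20 − 1610.03 = 67513.41

FOB price: AUD 67513.41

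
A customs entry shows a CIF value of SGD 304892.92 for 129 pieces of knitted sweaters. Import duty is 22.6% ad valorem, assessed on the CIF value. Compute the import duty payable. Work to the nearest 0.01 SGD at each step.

Import duty = 304892.92 × 22.6% = 68905.80

Import duty: SGD 68905.80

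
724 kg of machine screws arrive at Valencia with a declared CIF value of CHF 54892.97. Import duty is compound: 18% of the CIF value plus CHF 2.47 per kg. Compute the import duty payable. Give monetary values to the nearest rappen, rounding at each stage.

Import duty: CHF 11669.01

Ad valorem component: 54892.97 × 18% = 9880.73
Specific component: 724 × 2.47 = 1788.28
Import duty = 9880.73 + 1788.28 = 11669.01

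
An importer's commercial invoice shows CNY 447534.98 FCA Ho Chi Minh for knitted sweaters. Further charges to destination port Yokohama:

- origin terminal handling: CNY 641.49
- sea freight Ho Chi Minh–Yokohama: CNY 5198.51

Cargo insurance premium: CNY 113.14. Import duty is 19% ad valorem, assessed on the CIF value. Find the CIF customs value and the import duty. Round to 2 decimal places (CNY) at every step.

CIF = FCA price + pre-shipment costs + freight + insurance
CIF = 447534.98 + 641.49 + 5198.51 + 113.14 = 453488.12
Import duty = 453488.12 × 19% = 86162.74

CIF value: CNY 453488.12; import duty: CNY 86162.74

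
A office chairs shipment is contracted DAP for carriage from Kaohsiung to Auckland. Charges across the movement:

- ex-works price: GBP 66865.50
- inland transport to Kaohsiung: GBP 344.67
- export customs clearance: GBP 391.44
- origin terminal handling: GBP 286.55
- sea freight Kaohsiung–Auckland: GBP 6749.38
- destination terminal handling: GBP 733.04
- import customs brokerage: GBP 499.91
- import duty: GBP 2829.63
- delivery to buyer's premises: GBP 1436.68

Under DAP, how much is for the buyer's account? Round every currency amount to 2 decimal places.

Buyer's account: GBP 3329.54

DAP: the seller bears all costs to the named destination except import duty and clearance.
Seller's account: goods 66865.50 + inland to port 344.67 + export clearance 391.44 + origin terminal 286.55 + freight 6749.38 + destination terminal 733.04 + delivery 1436.68 = 76807.26
Buyer's account: brokerage 499.91 + duty 2829.63 = 3329.54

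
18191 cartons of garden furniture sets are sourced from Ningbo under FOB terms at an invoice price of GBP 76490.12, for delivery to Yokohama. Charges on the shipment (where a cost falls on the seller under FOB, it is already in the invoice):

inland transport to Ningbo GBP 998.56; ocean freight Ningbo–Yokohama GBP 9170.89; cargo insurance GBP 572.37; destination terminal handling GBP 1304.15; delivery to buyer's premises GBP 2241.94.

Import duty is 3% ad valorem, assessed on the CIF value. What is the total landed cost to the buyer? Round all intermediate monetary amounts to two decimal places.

FOB: the seller bears costs until goods are on board at the origin port; the buyer bears freight, insurance and all costs thereafter.
Already in the invoice (seller's account under FOB): inland to port — exclude.
CIF value = FOB price + freight + insurance = 76490.12 + 9170.89 + 572.37 = 86233.38
Import duty = 86233.38 × 3% = 2587.00
Buyer bears: freight 9170.89 + insurance 572.37 + destination terminal 1304.15 + delivery 2241.94 + duty 2587.00 = 15876.35
Landed cost = invoice 76490.12 + 15876.35 = 92366.47

Total landed cost: GBP 92366.47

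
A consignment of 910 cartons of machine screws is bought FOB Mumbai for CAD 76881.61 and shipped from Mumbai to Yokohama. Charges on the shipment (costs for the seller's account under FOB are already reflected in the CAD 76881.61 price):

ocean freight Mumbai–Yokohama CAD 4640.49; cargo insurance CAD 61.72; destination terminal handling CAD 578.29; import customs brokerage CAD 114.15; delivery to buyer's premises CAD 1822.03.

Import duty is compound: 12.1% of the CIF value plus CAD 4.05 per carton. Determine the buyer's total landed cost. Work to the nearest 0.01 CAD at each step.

Total landed cost: CAD 97655.43

FOB: the seller bears costs until goods are on board at the origin port; the buyer bears freight, insurance and all costs thereafter.
CIF value = FOB price + freight + insurance = 76881.61 + 4640.49 + 61.72 = 81583.82
Ad valorem component: 81583.82 × 12.1% = 9871.64
Specific component: 910 × 4.05 = 3685.50
Import duty = 9871.64 + 3685.50 = 13557.14
Buyer bears: freight 4640.49 + insurance 61.72 + destination terminal 578.29 + brokerage 114.15 + delivery 1822.03 + duty 13557.14 = 20773.82
Landed cost = invoice 76881.61 + 20773.82 = 97655.43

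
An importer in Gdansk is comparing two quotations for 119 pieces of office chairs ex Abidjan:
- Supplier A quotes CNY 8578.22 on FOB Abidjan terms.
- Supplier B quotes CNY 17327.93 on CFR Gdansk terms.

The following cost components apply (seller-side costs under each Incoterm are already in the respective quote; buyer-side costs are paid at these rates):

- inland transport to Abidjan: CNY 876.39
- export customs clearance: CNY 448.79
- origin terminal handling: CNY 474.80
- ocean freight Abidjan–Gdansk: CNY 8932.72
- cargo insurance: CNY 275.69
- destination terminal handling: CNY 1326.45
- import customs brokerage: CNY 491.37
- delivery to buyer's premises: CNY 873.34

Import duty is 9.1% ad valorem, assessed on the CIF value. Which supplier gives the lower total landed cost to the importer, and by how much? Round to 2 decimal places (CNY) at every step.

Supplier A (FOB):
CIF value = FOB price + freight + insurance = 8578.22 + 8932.72 + 275.69 = 17786.63
Import duty = 17786.63 × 9.1% = 1618.58
Buyer bears (A): 8932.72 + 275.69 + 1326.45 + 491.37 + 873.34 = 11899.57
Landed cost (A) = invoice 8578.22 + 11899.57 + duty 1618.58 = 22096.37
Supplier B (CFR):
CIF value = CFR price + insurance = 17327.93 + 275.69 = 17603.62
Import duty = 17603.62 × 9.1% = 1601.93
Buyer bears (B): 275.69 + 1326.45 + 491.37 + 873.34 = 2966.85
Landed cost (B) = invoice 17327.93 + 2966.85 + duty 1601.93 = 21896.71
Difference = |22096.37 − 21896.71| = 199.66

Supplier B is cheaper by CNY 199.66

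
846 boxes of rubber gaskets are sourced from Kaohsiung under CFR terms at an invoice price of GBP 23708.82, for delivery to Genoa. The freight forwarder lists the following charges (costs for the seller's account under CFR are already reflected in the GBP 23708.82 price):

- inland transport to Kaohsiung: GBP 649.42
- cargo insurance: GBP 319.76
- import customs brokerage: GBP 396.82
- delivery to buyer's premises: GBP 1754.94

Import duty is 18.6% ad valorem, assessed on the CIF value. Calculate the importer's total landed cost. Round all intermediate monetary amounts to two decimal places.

CFR: the seller pays costs through ocean freight to the destination port, but not insurance.
Already in the invoice (seller's account under CFR): inland to port — exclude.
CIF value = CFR price + insurance = 23708.82 + 319.76 = 24028.58
Import duty = 24028.58 × 18.6% = 4469.32
Buyer bears: insurance 319.76 + brokerage 396.82 + delivery 1754.94 + duty 4469.32 = 6940.84
Landed cost = invoice 23708.82 + 6940.84 = 30649.66

Total landed cost: GBP 30649.66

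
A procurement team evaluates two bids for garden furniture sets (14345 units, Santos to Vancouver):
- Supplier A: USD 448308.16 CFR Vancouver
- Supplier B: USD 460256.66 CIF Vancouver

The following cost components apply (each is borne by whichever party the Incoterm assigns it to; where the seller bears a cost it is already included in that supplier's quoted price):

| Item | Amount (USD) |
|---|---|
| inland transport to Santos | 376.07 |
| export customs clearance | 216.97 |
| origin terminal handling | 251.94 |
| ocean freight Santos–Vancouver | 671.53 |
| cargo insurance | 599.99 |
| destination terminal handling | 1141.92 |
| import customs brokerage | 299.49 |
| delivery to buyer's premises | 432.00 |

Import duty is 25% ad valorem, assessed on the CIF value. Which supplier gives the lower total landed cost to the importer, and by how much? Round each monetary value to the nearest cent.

Supplier A (CFR):
CIF value = CFR price + insurance = 448308.16 + 599.99 = 448908.15
Import duty = 448908.15 × 25% = 112227.04
Buyer bears (A): 599.99 + 1141.92 + 299.49 + 432.00 = 2473.40
Landed cost (A) = invoice 448308.16 + 2473.40 + duty 112227.04 = 563008.60
Supplier B (CIF):
The CIF price already equals the CIF value: 460256.66
Import duty = 460256.66 × 25% = 115064.17
Buyer bears (B): 1141.92 + 299.49 + 432.00 = 1873.41
Landed cost (B) = invoice 460256.66 + 1873.41 + duty 115064.17 = 577194.24
Difference = |563008.60 − 577194.24| = 14185.64

Supplier A is cheaper by USD 14185.64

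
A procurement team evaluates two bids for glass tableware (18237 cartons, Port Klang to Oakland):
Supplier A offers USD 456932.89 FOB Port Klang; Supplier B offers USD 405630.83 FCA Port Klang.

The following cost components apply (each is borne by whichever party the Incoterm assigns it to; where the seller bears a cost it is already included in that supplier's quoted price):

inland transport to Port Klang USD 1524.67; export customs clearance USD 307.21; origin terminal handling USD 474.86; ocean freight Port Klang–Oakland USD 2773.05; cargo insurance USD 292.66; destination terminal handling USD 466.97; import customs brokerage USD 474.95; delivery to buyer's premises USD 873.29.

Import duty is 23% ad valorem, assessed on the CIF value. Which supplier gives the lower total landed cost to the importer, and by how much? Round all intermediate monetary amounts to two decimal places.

Supplier A (FOB):
CIF value = FOB price + freight + insurance = 456932.89 + 2773.05 + 292.66 = 459998.60
Import duty = 459998.60 × 23% = 105799.68
Buyer bears (A): 2773.05 + 292.66 + 466.97 + 474.95 + 873.29 = 4880.92
Landed cost (A) = invoice 456932.89 + 4880.92 + duty 105799.68 = 567613.49
Supplier B (FCA):
CIF value = FCA price + origin terminal + freight + insurance = 405630.83 + 474.86 + 2773.05 + 292.66 = 409171.40
Import duty = 409171.40 × 23% = 94109.42
Buyer bears (B): 474.86 + 2773.05 + 292.66 + 466.97 + 474.95 + 873.29 = 5355.78
Landed cost (B) = invoice 405630.83 + 5355.78 + duty 94109.42 = 505096.03
Difference = |567613.49 − 505096.03| = 62517.46

Supplier B is cheaper by USD 62517.46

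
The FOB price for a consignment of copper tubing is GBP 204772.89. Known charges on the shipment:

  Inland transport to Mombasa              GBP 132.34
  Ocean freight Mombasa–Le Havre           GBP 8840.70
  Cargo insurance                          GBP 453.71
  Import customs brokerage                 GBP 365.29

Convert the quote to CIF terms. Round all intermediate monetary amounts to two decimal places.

CIF price: GBP 214067.30

Not relevant to the conversion: inland to port — on the seller under both FOB and CIF; already in the FOB price and stays in the CIF price. brokerage — on the buyer under both terms; not part of either seller's price.
From FOB to CIF, the seller additionally bears: freight, insurance.
CIF price = 204772.89 + 8840.70 + 453.71 = 214067.30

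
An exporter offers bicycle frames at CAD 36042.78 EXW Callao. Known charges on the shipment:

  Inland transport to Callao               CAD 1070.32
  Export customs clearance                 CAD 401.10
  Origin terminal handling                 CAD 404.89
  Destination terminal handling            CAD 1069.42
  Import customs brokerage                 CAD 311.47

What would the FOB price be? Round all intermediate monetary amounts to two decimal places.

Not relevant to the conversion: destination terminal, brokerage — on the buyer under both terms; not part of either seller's price.
From EXW to FOB, the seller additionally bears: inland to port, export clearance, origin terminal.
FOB price = 36042.78 + 1070.32 + 401.10 + 404.89 = 37919.09

FOB price: CAD 37919.09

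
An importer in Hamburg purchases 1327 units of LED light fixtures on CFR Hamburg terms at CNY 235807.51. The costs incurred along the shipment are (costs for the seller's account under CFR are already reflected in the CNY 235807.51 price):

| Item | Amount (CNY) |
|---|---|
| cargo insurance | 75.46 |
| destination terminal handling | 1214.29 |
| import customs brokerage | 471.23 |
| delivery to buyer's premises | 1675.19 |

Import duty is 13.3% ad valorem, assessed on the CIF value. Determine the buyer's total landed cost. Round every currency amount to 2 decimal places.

Total landed cost: CNY 270616.12

CFR: the seller pays costs through ocean freight to the destination port, but not insurance.
CIF value = CFR price + insurance = 235807.51 + 75.46 = 235882.97
Import duty = 235882.97 × 13.3% = 31372.44
Buyer bears: insurance 75.46 + destination terminal 1214.29 + brokerage 471.23 + delivery 1675.19 + duty 31372.44 = 34808.61
Landed cost = invoice 235807.51 + 34808.61 = 270616.12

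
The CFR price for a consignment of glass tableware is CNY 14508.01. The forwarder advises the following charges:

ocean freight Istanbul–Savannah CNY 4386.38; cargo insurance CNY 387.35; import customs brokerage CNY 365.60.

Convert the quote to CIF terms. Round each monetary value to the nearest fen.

CIF price: CNY 14895.36

Not relevant to the conversion: freight — on the seller under both CFR and CIF; already in the CFR price and stays in the CIF price. brokerage — on the buyer under both terms; not part of either seller's price.
From CFR to CIF, the seller additionally bears: insurance.
CIF price = 14508.01 + 387.35 = 14895.36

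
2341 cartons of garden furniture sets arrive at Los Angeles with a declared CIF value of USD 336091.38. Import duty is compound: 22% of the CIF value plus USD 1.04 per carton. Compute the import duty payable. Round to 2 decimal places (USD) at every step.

Ad valorem component: 336091.38 × 22% = 73940.10
Specific component: 2341 × 1.04 = 2434.64
Import duty = 73940.10 + 2434.64 = 76374.74

Import duty: USD 76374.74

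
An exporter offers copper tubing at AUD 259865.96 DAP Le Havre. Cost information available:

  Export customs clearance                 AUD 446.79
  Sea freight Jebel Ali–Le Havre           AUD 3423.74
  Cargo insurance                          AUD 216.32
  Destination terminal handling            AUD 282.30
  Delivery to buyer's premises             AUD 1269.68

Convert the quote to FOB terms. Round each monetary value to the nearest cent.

Not relevant to the conversion: export clearance — on the seller under both DAP and FOB; already in the DAP price and stays in the FOB price.
From DAP to FOB, the seller no longer bears: freight, insurance, destination terminal, delivery.
FOB price = 259865.96 − 3423.74 − 216.32 − 282.30 − 1269.68 = 254673.92

FOB price: AUD 254673.92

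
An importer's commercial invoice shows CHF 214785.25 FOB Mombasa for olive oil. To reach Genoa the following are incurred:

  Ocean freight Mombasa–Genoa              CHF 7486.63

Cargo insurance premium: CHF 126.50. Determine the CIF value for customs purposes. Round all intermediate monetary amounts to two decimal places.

CIF = FOB price + freight + insurance
CIF = 214785.25 + 7486.63 + 126.50 = 222398.38

CIF value: CHF 222398.38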